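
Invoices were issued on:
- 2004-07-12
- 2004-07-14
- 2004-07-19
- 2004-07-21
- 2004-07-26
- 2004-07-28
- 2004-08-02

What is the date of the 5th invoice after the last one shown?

2004-08-18

Gaps: 2, 5, 2, 5, 2, 5 days — not constant, but cyclic with period 2.
The events fall on every Monday and Wednesday.
Next Wednesday: 2004-08-04.
Next Monday: 2004-08-09.
Next Wednesday: 2004-08-11.
Next Monday: 2004-08-16.
Next Wednesday: 2004-08-18.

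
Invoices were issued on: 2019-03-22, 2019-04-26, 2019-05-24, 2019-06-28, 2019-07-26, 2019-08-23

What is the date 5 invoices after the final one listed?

2020-01-24

These are Fridays at 28- or 35-day spacing (35, 28, 35, 28, 28).
The pattern: 4th Friday of the month.
4th Friday of September 2019: 2019-09-27.
4th Friday of October 2019: 2019-10-25.
November 2019 — 4th Friday is 2019-11-22.
4th Friday of December 2019: 2019-12-27.
January 2020 — 4th Friday is 2020-01-24.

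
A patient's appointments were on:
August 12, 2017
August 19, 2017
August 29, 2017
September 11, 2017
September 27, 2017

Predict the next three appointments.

Gaps: 7, 10, 13, 16 days — each gap is 3 larger than the previous one.
Next gap: 19 days. September 27, 2017 + 19 days = October 16, 2017.
Next gap: 22 days. October 16, 2017 + 22 days = November 7, 2017.
Next gap: 25 days. November 7, 2017 + 25 days = December 2, 2017.

October 16, 2017; November 7, 2017; December 2, 2017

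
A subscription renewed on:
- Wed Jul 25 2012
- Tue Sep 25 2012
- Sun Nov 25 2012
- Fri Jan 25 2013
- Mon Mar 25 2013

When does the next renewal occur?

Sat May 25 2013

Each date is the 25th; the gaps (62, 61, 61, 59) track the month lengths.
The rule is the 25th of every 2 months.
Next: May 2013 → Sat May 25 2013.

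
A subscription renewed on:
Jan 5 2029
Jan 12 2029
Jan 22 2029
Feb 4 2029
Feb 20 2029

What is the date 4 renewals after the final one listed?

May 25 2029

The spacing grows by 3 each time: 7, 10, 13, 16 days.
Next gap: 19 days. Feb 20 2029 + 19 days = Mar 11 2029.
Next gap: 22 days. Mar 11 2029 + 22 days = Apr 2 2029.
Next gap: 25 days. Apr 2 2029 + 25 days = Apr 27 2029.
Next gap: 28 days. Apr 27 2029 + 28 days = May 25 2029.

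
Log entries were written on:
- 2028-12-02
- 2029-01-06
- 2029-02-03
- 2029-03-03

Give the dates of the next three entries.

Gaps: 35, 28, 28 days — a mix of 28 and 35. Every date is a Saturday.
Each is the 1st Saturday of its month.
1st Saturday of April 2029: 2029-04-07.
May 2029 — 1st Saturday is 2029-05-05.
1st Saturday of June 2029: 2029-06-02.

2029-04-07, 2029-05-05, 2029-06-02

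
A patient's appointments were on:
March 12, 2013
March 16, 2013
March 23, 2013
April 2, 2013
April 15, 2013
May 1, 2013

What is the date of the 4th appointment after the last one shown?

Intervals are 4, 7, 10, 13, 16 days — an arithmetic progression with common difference 3.
Next gap: 19 days. May 1, 2013 + 19 days = May 20, 2013.
Next gap: 22 days. May 20, 2013 + 22 days = June 11, 2013.
Next gap: 25 days. June 11, 2013 + 25 days = July 6, 2013.
Next gap: 28 days. July 6, 2013 + 28 days = August 3, 2013.

August 3, 2013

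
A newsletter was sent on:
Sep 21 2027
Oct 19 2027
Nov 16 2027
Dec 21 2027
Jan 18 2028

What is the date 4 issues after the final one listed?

All dates are Tuesdays, 28, 28, 35, 28 days apart.
Specifically, the 3rd Tuesday of each month.
February 2028 — 3rd Tuesday is Feb 15 2028.
3rd Tuesday of March 2028: Mar 21 2028.
April 2028 — 3rd Tuesday is Apr 18 2028.
3rd Tuesday of May 2028: May 16 2028.

May 16 2028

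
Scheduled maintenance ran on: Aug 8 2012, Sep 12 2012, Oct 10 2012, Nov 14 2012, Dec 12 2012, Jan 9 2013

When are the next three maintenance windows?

Feb 13 2013, Mar 13 2013, Apr 10 2013

These are Wednesdays at 28- or 35-day spacing (35, 28, 35, 28, 28).
The pattern: 2nd Wednesday of the month.
2nd Wednesday of February 2013: Feb 13 2013.
March 2013 — 2nd Wednesday is Mar 13 2013.
2nd Wednesday of April 2013: Apr 10 2013.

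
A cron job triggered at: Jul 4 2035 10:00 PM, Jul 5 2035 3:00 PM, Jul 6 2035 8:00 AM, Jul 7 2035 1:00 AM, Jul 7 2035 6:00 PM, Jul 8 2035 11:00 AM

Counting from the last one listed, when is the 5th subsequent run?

Gaps: 17, 17, 17, 17, 17 hours — each event is 17 hours after the previous one.
Jul 8 2035 11:00 AM + 17 h = Jul 9 2035 4:00 AM.
Jul 9 2035 4:00 AM + 17 h = Jul 9 2035 9:00 PM.
Jul 9 2035 9:00 PM + 17 h = Jul 10 2035 2:00 PM.
Jul 10 2035 2:00 PM + 17 h = Jul 11 2035 7:00 AM.
Jul 11 2035 7:00 AM + 17 h = Jul 12 2035 12:00 AM.

Jul 12 2035 12:00 AM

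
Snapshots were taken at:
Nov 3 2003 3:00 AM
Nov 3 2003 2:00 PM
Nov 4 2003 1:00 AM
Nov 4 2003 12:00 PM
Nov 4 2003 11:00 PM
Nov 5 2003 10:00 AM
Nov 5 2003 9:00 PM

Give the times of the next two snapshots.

The interval is a steady 11 hours (11, 11, 11, 11, 11, 11).
Nov 5 2003 9:00 PM + 11 h = Nov 6 2003 8:00 AM.
Nov 6 2003 8:00 AM + 11 h = Nov 6 2003 7:00 PM.

Nov 6 2003 8:00 AM, Nov 6 2003 7:00 PM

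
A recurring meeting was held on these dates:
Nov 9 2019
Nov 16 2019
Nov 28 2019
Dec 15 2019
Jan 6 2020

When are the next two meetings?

Feb 2 2020, Mar 5 2020

The spacing grows by 5 each time: 7, 12, 17, 22 days.
Next gap: 27 days. Jan 6 2020 + 27 days = Feb 2 2020.
Next gap: 32 days. Feb 2 2020 + 32 days = Mar 5 2020.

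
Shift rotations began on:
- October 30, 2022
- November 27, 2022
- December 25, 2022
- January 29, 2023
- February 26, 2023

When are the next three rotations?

March 26, 2023; April 30, 2023; May 28, 2023

All Sundays; the gaps (28, 28, 35, 28) vary with month length.
This is the last Sunday of each month.
Last Sunday of March 2023: March 26, 2023.
Last Sunday of April 2023: April 30, 2023.
May 2023 ends with Sunday May 28, 2023.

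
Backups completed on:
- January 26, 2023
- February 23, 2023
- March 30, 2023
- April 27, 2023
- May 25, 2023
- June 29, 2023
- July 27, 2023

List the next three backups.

August 31, 2023; September 28, 2023; October 26, 2023

All Thursdays; the gaps (28, 35, 28, 28, 35, 28) vary with month length.
This is the last Thursday of each month.
August 2023 ends with Thursday August 31, 2023.
September 2023 ends with Thursday September 28, 2023.
October 2023 ends with Thursday October 26, 2023.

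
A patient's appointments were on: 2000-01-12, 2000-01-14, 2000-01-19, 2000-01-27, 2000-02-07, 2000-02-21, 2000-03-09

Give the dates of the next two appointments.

Gaps: 2, 5, 8, 11, 14, 17 days — each gap is 3 larger than the previous one.
Next gap: 20 days. 2000-03-09 + 20 days = 2000-03-29.
Next gap: 23 days. 2000-03-29 + 23 days = 2000-04-21.

2000-03-29, 2000-04-21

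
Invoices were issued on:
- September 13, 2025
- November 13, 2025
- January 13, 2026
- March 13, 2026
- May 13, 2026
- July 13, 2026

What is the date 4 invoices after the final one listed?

The day-of-month is always 13 (61, 61, 59, 61, 61 days between events).
So this recurs on the 13th of every 2 months.
Next: September 2026 → September 13, 2026.
November 2026: November 13, 2026.
Next: January 2027 → January 13, 2027.
Next: March 2027 → March 13, 2027.

March 13, 2027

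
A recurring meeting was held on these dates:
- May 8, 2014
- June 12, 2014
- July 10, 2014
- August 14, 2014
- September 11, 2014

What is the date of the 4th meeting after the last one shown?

All dates are Thursdays, 35, 28, 35, 28 days apart.
Specifically, the 2nd Thursday of each month.
October 2014 — 2nd Thursday is October 9, 2014.
2nd Thursday of November 2014: November 13, 2014.
December 2014 — 2nd Thursday is December 11, 2014.
2nd Thursday of January 2015: January 8, 2015.

January 8, 2015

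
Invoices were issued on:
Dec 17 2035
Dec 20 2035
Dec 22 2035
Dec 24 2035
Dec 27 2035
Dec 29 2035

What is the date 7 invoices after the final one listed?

The gap pattern 3, 2, 2, 3, 2 repeats every 3 events.
These are the Mondays, Thursdays and Saturdays of each week.
Next Monday: Dec 31 2035.
Next Thursday: Jan 3 2036.
Next Saturday: Jan 5 2036.
The following Monday is Jan 7 2036.
Next Thursday: Jan 10 2036.
Next Saturday: Jan 12 2036.
The following Monday is Jan 14 2036.

Jan 14 2036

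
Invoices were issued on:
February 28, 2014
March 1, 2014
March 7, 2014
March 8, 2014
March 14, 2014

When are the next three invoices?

The gap pattern 1, 6, 1, 6 repeats every 2 events.
These are the Fridays and Saturdays of each week.
Next Saturday: March 15, 2014.
The following Friday is March 21, 2014.
Next Saturday: March 22, 2014.

March 15, 2014; March 21, 2014; March 22, 2014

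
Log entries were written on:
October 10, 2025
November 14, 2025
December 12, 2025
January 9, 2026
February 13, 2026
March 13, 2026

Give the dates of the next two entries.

April 10, 2026; May 8, 2026

All dates are Fridays, 35, 28, 28, 35, 28 days apart.
Specifically, the 2nd Friday of each month.
2nd Friday of April 2026: April 10, 2026.
2nd Friday of May 2026: May 8, 2026.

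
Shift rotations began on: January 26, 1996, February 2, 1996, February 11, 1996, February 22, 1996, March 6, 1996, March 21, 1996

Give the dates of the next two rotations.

Gaps: 7, 9, 11, 13, 15 days — each gap is 2 larger than the previous one.
Next gap: 17 days. March 21, 1996 + 17 days = April 7, 1996.
Next gap: 19 days. April 7, 1996 + 19 days = April 26, 1996.

April 7, 1996; April 26, 1996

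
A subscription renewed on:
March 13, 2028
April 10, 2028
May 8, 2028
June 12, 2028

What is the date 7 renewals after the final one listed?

January 8, 2029

All dates are Mondays, 28, 28, 35 days apart.
Specifically, the 2nd Monday of each month.
July 2028 — 2nd Monday is July 10, 2028.
August 2028 — 2nd Monday is August 14, 2028.
2nd Monday of September 2028: September 11, 2028.
2nd Monday of October 2028: October 9, 2028.
November 2028 — 2nd Monday is November 13, 2028.
December 2028 — 2nd Monday is December 11, 2028.
January 2029 — 2nd Monday is January 8, 2029.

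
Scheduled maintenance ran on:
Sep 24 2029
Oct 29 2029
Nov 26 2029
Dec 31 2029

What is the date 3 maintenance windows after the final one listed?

Mar 25 2030

All Mondays; the gaps (35, 28, 35) vary with month length.
This is the last Monday of each month.
Last Monday of January 2030: Jan 28 2030.
Last Monday of February 2030: Feb 25 2030.
March 2030 ends with Monday Mar 25 2030.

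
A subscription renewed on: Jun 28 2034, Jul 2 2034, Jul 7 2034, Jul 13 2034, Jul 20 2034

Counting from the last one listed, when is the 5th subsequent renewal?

Sep 8 2034

The spacing grows by 1 each time: 4, 5, 6, 7 days.
Next gap: 8 days. Jul 20 2034 + 8 days = Jul 28 2034.
Next gap: 9 days. Jul 28 2034 + 9 days = Aug 6 2034.
Next gap: 10 days. Aug 6 2034 + 10 days = Aug 16 2034.
Next gap: 11 days. Aug 16 2034 + 11 days = Aug 27 2034.
Next gap: 12 days. Aug 27 2034 + 12 days = Sep 8 2034.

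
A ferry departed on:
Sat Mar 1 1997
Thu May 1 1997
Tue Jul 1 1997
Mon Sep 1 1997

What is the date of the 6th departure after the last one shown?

Tue Sep 1 1998

Each date is the 1st; the gaps (61, 61, 62) track the month lengths.
The rule is the 1st of every 2 months.
Next: November 1997 → Sat Nov 1 1997.
January 1998: Thu Jan 1 1998.
March 1998: Sun Mar 1 1998.
Next: May 1998 → Fri May 1 1998.
Next: July 1998 → Wed Jul 1 1998.
September 1998: Tue Sep 1 1998.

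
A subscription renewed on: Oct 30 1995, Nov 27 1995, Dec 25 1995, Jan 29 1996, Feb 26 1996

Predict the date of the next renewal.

These are Mondays with 28, 28, 35, 28-day gaps.
Each is the final Monday of its month — Oct 30 1995 is past the 28th, so '4th Monday' doesn't fit.
March 1996 ends with Monday Mar 25 1996.

Mar 25 1996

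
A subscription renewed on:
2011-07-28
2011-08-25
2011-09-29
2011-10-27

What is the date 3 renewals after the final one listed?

2012-01-26

All Thursdays; the gaps (28, 35, 28) vary with month length.
This is the last Thursday of each month.
Last Thursday of November 2011: 2011-11-24.
Last Thursday of December 2011: 2011-12-29.
Last Thursday of January 2012: 2012-01-26.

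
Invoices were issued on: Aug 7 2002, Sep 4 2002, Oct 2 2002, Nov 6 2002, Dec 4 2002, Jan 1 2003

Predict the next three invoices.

Feb 5 2003, Mar 5 2003, Apr 2 2003

All dates are Wednesdays, 28, 28, 35, 28, 28 days apart.
Specifically, the 1st Wednesday of each month.
February 2003 — 1st Wednesday is Feb 5 2003.
March 2003 — 1st Wednesday is Mar 5 2003.
April 2003 — 1st Wednesday is Apr 2 2003.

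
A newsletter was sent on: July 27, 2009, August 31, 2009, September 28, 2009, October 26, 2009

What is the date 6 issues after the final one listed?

All Mondays; the gaps (35, 28, 28) vary with month length.
This is the last Monday of each month.
November 2009 ends with Monday November 30, 2009.
Last Monday of December 2009: December 28, 2009.
January 2010 ends with Monday January 25, 2010.
Last Monday of February 2010: February 22, 2010.
March 2010 ends with Monday March 29, 2010.
Last Monday of April 2010: April 26, 2010.

April 26, 2010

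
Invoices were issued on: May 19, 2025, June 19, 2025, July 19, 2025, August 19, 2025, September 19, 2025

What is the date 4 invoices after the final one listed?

Gaps: 31, 30, 31, 31 days — not constant. Every event is on the 19th of the month.
Pattern: the 19th of each month.
Next: October 2025 → October 19, 2025.
November 2025: November 19, 2025.
December 2025: December 19, 2025.
Next: January 2026 → January 19, 2026.

January 19, 2026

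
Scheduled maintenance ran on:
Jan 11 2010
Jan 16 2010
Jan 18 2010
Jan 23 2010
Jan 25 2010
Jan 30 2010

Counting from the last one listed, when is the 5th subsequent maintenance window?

Feb 15 2010

Gaps: 5, 2, 5, 2, 5 days — not constant, but cyclic with period 2.
The events fall on every Monday and Saturday.
The following Monday is Feb 1 2010.
Next Saturday: Feb 6 2010.
Next Monday: Feb 8 2010.
The following Saturday is Feb 13 2010.
Next Monday: Feb 15 2010.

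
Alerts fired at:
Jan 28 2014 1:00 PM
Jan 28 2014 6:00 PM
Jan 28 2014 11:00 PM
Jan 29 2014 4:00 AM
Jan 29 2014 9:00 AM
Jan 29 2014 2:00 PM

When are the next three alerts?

Jan 29 2014 7:00 PM, Jan 30 2014 12:00 AM, Jan 30 2014 5:00 AM

Gaps: 5, 5, 5, 5, 5 hours — each event is 5 hours after the previous one.
Jan 29 2014 2:00 PM + 5 h = Jan 29 2014 7:00 PM.
Jan 29 2014 7:00 PM + 5 h = Jan 30 2014 12:00 AM.
Jan 30 2014 12:00 AM + 5 h = Jan 30 2014 5:00 AM.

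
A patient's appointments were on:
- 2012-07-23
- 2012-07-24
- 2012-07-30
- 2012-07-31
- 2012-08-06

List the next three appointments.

Gaps: 1, 6, 1, 6 days — not constant, but cyclic with period 2.
The events fall on every Monday and Tuesday.
The following Tuesday is 2012-08-07.
Next Monday: 2012-08-13.
The following Tuesday is 2012-08-14.

2012-08-07, 2012-08-13, 2012-08-14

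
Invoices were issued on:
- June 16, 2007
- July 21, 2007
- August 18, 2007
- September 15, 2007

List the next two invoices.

Gaps: 35, 28, 28 days — a mix of 28 and 35. Every date is a Saturday.
Each is the 3rd Saturday of its month.
3rd Saturday of October 2007: October 20, 2007.
3rd Saturday of November 2007: November 17, 2007.

October 20, 2007; November 17, 2007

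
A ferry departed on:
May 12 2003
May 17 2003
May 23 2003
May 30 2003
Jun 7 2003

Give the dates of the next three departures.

Gaps: 5, 6, 7, 8 days — each gap is 1 larger than the previous one.
Next gap: 9 days. Jun 7 2003 + 9 days = Jun 16 2003.
Next gap: 10 days. Jun 16 2003 + 10 days = Jun 26 2003.
Next gap: 11 days. Jun 26 2003 + 11 days = Jul 7 2003.

Jun 16 2003, Jun 26 2003, Jul 7 2003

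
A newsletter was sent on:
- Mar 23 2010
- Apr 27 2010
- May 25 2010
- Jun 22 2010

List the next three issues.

All dates are Tuesdays, 35, 28, 28 days apart.
Specifically, the 4th Tuesday of each month.
July 2010 — 4th Tuesday is Jul 27 2010.
4th Tuesday of August 2010: Aug 24 2010.
September 2010 — 4th Tuesday is Sep 28 2010.

Jul 27 2010, Aug 24 2010, Sep 28 2010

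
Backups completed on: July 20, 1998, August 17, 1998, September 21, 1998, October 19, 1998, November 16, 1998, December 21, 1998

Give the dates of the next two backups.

These are Mondays at 28- or 35-day spacing (28, 35, 28, 28, 35).
The pattern: 3rd Monday of the month.
3rd Monday of January 1999: January 18, 1999.
3rd Monday of February 1999: February 15, 1999.

January 18, 1999; February 15, 1999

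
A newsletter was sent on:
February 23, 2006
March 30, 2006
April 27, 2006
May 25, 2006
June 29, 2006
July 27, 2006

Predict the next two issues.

Every date is a Thursday; gaps 35, 28, 28, 35, 28 days.
Each is the last Thursday of its month (at least one falls on the 29th or later, ruling out '4th Thursday').
Last Thursday of August 2006: August 31, 2006.
September 2006 ends with Thursday September 28, 2006.

August 31, 2006; September 28, 2006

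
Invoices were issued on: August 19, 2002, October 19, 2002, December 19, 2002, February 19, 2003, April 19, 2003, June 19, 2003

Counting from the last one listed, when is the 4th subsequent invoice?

Each date is the 19th; the gaps (61, 61, 62, 59, 61) track the month lengths.
The rule is the 19th of every 2 months.
August 2003: August 19, 2003.
October 2003: October 19, 2003.
Next: December 2003 → December 19, 2003.
Next: February 2004 → February 19, 2004.

February 19, 2004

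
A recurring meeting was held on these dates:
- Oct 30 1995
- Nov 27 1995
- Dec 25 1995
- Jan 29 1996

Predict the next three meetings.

Feb 26 1996, Mar 25 1996, Apr 29 1996

These are Mondays with 28, 28, 35-day gaps.
Each is the final Monday of its month — Oct 30 1995 is past the 28th, so '4th Monday' doesn't fit.
February 1996 ends with Monday Feb 26 1996.
Last Monday of March 1996: Mar 25 1996.
April 1996 ends with Monday Apr 29 1996.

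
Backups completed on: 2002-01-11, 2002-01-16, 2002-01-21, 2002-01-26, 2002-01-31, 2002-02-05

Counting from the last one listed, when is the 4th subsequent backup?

2002-02-25

The spacing is 5, 5, 5, 5, 5 days — always 5 days.
2002-02-05 + 5 days = 2002-02-10.
2002-02-10 + 5 days = 2002-02-15.
2002-02-15 + 5 days = 2002-02-20.
2002-02-20 + 5 days = 2002-02-25.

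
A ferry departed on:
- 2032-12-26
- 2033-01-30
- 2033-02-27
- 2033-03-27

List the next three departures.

These are Sundays with 35, 28, 28-day gaps.
Each is the final Sunday of its month — 2033-01-30 is past the 28th, so '4th Sunday' doesn't fit.
April 2033 ends with Sunday 2033-04-24.
May 2033 ends with Sunday 2033-05-29.
June 2033 ends with Sunday 2033-06-26.

2033-04-24, 2033-05-29, 2033-06-26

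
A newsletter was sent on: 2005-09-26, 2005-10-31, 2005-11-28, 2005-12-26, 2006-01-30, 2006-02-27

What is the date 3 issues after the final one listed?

2006-05-29

All Mondays; the gaps (35, 28, 28, 35, 28) vary with month length.
This is the last Monday of each month.
Last Monday of March 2006: 2006-03-27.
Last Monday of April 2006: 2006-04-24.
Last Monday of May 2006: 2006-05-29.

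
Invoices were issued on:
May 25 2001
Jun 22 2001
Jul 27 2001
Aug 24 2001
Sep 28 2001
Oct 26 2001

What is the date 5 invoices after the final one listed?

Mar 22 2002

All dates are Fridays, 28, 35, 28, 35, 28 days apart.
Specifically, the 4th Friday of each month.
4th Friday of November 2001: Nov 23 2001.
December 2001 — 4th Friday is Dec 28 2001.
January 2002 — 4th Friday is Jan 25 2002.
February 2002 — 4th Friday is Feb 22 2002.
March 2002 — 4th Friday is Mar 22 2002.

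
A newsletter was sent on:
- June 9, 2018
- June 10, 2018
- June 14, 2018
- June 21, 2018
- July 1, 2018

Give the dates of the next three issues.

July 14, 2018; July 30, 2018; August 18, 2018

The spacing grows by 3 each time: 1, 4, 7, 10 days.
Next gap: 13 days. July 1, 2018 + 13 days = July 14, 2018.
Next gap: 16 days. July 14, 2018 + 16 days = July 30, 2018.
Next gap: 19 days. July 30, 2018 + 19 days = August 18, 2018.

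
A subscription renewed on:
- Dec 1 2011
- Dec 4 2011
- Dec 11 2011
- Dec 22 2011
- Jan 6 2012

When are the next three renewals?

Jan 25 2012, Feb 17 2012, Mar 15 2012

Gaps: 3, 7, 11, 15 days — each gap is 4 larger than the previous one.
Next gap: 19 days. Jan 6 2012 + 19 days = Jan 25 2012.
Next gap: 23 days. Jan 25 2012 + 23 days = Feb 17 2012.
Next gap: 27 days. Feb 17 2012 + 27 days = Mar 15 2012.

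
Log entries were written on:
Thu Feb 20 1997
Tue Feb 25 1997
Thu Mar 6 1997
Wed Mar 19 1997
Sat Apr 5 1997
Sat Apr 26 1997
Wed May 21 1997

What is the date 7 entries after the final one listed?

Intervals are 5, 9, 13, 17, 21, 25 days — an arithmetic progression with common difference 4.
Next gap: 29 days. Wed May 21 1997 + 29 days = Thu Jun 19 1997.
Next gap: 33 days. Thu Jun 19 1997 + 33 days = Tue Jul 22 1997.
Next gap: 37 days. Tue Jul 22 1997 + 37 days = Thu Aug 28 1997.
Next gap: 41 days. Thu Aug 28 1997 + 41 days = Wed Oct 8 1997.
Next gap: 45 days. Wed Oct 8 1997 + 45 days = Sat Nov 22 1997.
Next gap: 49 days. Sat Nov 22 1997 + 49 days = Sat Jan 10 1998.
Next gap: 53 days. Sat Jan 10 1998 + 53 days = Wed Mar 4 1998.

Wed Mar 4 1998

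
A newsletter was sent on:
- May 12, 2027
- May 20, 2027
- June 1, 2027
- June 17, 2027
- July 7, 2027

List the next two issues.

Gaps: 8, 12, 16, 20 days — each gap is 4 larger than the previous one.
Next gap: 24 days. July 7, 2027 + 24 days = July 31, 2027.
Next gap: 28 days. July 31, 2027 + 28 days = August 28, 2027.

July 31, 2027; August 28, 2027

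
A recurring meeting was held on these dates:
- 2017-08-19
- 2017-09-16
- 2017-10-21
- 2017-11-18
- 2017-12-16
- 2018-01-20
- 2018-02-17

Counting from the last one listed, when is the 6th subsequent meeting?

All dates are Saturdays, 28, 35, 28, 28, 35, 28 days apart.
Specifically, the 3rd Saturday of each month.
3rd Saturday of March 2018: 2018-03-17.
3rd Saturday of April 2018: 2018-04-21.
3rd Saturday of May 2018: 2018-05-19.
3rd Saturday of June 2018: 2018-06-16.
3rd Saturday of July 2018: 2018-07-21.
August 2018 — 3rd Saturday is 2018-08-18.

2018-08-18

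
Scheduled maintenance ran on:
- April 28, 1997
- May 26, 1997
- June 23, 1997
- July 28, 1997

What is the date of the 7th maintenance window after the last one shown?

February 23, 1998

All dates are Mondays, 28, 28, 35 days apart.
Specifically, the 4th Monday of each month.
4th Monday of August 1997: August 25, 1997.
September 1997 — 4th Monday is September 22, 1997.
4th Monday of October 1997: October 27, 1997.
November 1997 — 4th Monday is November 24, 1997.
December 1997 — 4th Monday is December 22, 1997.
January 1998 — 4th Monday is January 26, 1998.
February 1998 — 4th Monday is February 23, 1998.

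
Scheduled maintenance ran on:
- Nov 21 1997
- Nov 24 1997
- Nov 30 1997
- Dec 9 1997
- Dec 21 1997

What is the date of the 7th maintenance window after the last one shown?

The spacing grows by 3 each time: 3, 6, 9, 12 days.
Next gap: 15 days. Dec 21 1997 + 15 days = Jan 5 1998.
Next gap: 18 days. Jan 5 1998 + 18 days = Jan 23 1998.
Next gap: 21 days. Jan 23 1998 + 21 days = Feb 13 1998.
Next gap: 24 days. Feb 13 1998 + 24 days = Mar 9 1998.
Next gap: 27 days. Mar 9 1998 + 27 days = Apr 5 1998.
Next gap: 30 days. Apr 5 1998 + 30 days = May 5 1998.
Next gap: 33 days. May 5 1998 + 33 days = Jun 7 1998.

Jun 7 1998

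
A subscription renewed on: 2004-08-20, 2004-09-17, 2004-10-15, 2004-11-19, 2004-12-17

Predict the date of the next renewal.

Gaps: 28, 28, 35, 28 days — a mix of 28 and 35. Every date is a Friday.
Each is the 3rd Friday of its month.
3rd Friday of January 2005: 2005-01-21.

2005-01-21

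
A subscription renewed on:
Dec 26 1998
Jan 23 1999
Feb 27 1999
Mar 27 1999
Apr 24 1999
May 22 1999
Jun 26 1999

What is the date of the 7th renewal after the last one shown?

All dates are Saturdays, 28, 35, 28, 28, 28, 35 days apart.
Specifically, the 4th Saturday of each month.
4th Saturday of July 1999: Jul 24 1999.
August 1999 — 4th Saturday is Aug 28 1999.
September 1999 — 4th Saturday is Sep 25 1999.
October 1999 — 4th Saturday is Oct 23 1999.
November 1999 — 4th Saturday is Nov 27 1999.
December 1999 — 4th Saturday is Dec 25 1999.
4th Saturday of January 2000: Jan 22 2000.

Jan 22 2000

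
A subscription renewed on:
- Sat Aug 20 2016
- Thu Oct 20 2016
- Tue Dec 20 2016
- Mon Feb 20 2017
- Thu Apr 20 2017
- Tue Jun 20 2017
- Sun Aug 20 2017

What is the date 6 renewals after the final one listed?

Mon Aug 20 2018

Each date is the 20th; the gaps (61, 61, 62, 59, 61, 61) track the month lengths.
The rule is the 20th of every 2 months.
October 2017: Fri Oct 20 2017.
Next: December 2017 → Wed Dec 20 2017.
February 2018: Tue Feb 20 2018.
Next: April 2018 → Fri Apr 20 2018.
Next: June 2018 → Wed Jun 20 2018.
August 2018: Mon Aug 20 2018.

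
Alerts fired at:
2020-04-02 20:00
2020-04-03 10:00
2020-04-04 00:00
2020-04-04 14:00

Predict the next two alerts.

Spacing: 14, 14, 14 h — constant 14 h.
2020-04-04 14:00 + 14 h = 2020-04-05 04:00.
2020-04-05 04:00 + 14 h = 2020-04-05 18:00.

2020-04-05 04:00, 2020-04-05 18:00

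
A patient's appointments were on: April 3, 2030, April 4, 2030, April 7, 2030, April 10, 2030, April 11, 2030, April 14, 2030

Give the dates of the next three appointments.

The gap pattern 1, 3, 3, 1, 3 repeats every 3 events.
These are the Wednesdays, Thursdays and Sundays of each week.
Next Wednesday: April 17, 2030.
The following Thursday is April 18, 2030.
Next Sunday: April 21, 2030.

April 17, 2030; April 18, 2030; April 21, 2030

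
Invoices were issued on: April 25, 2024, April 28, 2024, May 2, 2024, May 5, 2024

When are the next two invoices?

May 9, 2024; May 12, 2024

Every event lands on a Thursday or Sunday (gaps cycle 3, 4, 3).
So the schedule is: every Thursday and Sunday.
Next Thursday: May 9, 2024.
Next Sunday: May 12, 2024.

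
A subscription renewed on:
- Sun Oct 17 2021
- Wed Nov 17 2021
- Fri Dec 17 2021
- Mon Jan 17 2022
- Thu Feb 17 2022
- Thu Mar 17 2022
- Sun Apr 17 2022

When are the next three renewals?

Each date is the 17th; the gaps (31, 30, 31, 31, 28, 31) track the month lengths.
The rule is the 17th of each month.
Next: May 2022 → Tue May 17 2022.
June 2022: Fri Jun 17 2022.
July 2022: Sun Jul 17 2022.

Tue May 17 2022, Fri Jun 17 2022, Sun Jul 17 2022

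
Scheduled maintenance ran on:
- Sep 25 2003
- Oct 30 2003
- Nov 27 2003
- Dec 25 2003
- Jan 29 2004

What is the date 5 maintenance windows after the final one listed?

These are Thursdays with 35, 28, 28, 35-day gaps.
Each is the final Thursday of its month — Oct 30 2003 is past the 28th, so '4th Thursday' doesn't fit.
February 2004 ends with Thursday Feb 26 2004.
Last Thursday of March 2004: Mar 25 2004.
April 2004 ends with Thursday Apr 29 2004.
May 2004 ends with Thursday May 27 2004.
June 2004 ends with Thursday Jun 24 2004.

Jun 24 2004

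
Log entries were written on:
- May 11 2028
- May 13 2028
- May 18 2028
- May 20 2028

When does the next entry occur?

Every event lands on a Thursday or Saturday (gaps cycle 2, 5, 2).
So the schedule is: every Thursday and Saturday.
Next Thursday: May 25 2028.

May 25 2028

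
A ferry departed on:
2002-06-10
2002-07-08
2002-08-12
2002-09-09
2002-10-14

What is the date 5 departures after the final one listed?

All dates are Mondays, 28, 35, 28, 35 days apart.
Specifically, the 2nd Monday of each month.
2nd Monday of November 2002: 2002-11-11.
2nd Monday of December 2002: 2002-12-09.
2nd Monday of January 2003: 2003-01-13.
2nd Monday of February 2003: 2003-02-10.
2nd Monday of March 2003: 2003-03-10.

2003-03-10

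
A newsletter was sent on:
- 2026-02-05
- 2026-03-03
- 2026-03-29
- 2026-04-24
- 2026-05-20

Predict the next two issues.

The spacing is 26, 26, 26, 26 days — always 26 days.
2026-05-20 + 26 days = 2026-06-15.
2026-06-15 + 26 days = 2026-07-11.

2026-06-15, 2026-07-11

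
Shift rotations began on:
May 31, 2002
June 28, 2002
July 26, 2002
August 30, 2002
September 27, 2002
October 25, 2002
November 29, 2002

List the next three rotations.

All Fridays; the gaps (28, 28, 35, 28, 28, 35) vary with month length.
This is the last Friday of each month.
Last Friday of December 2002: December 27, 2002.
January 2003 ends with Friday January 31, 2003.
Last Friday of February 2003: February 28, 2003.

December 27, 2002; January 31, 2003; February 28, 2003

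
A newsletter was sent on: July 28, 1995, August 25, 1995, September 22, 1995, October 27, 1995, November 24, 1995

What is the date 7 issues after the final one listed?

Gaps: 28, 28, 35, 28 days — a mix of 28 and 35. Every date is a Friday.
Each is the 4th Friday of its month.
December 1995 — 4th Friday is December 22, 1995.
4th Friday of January 1996: January 26, 1996.
4th Friday of February 1996: February 23, 1996.
4th Friday of March 1996: March 22, 1996.
April 1996 — 4th Friday is April 26, 1996.
May 1996 — 4th Friday is May 24, 1996.
4th Friday of June 1996: June 28, 1996.

June 28, 1996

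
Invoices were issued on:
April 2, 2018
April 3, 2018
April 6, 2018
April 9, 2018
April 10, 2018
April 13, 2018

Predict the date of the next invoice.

April 16, 2018

Gaps: 1, 3, 3, 1, 3 days — not constant, but cyclic with period 3.
The events fall on every Monday, Tuesday and Friday.
The following Monday is April 16, 2018.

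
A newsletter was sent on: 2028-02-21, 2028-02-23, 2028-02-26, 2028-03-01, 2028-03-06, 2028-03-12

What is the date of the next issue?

The spacing grows by 1 each time: 2, 3, 4, 5, 6 days.
Next gap: 7 days. 2028-03-12 + 7 days = 2028-03-19.

2028-03-19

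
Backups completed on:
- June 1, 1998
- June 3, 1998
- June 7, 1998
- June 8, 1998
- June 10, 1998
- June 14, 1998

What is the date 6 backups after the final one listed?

Every event lands on a Monday or Wednesday or Sunday (gaps cycle 2, 4, 1, 2, 4).
So the schedule is: every Monday, Wednesday and Sunday.
The following Monday is June 15, 1998.
The following Wednesday is June 17, 1998.
Next Sunday: June 21, 1998.
The following Monday is June 22, 1998.
Next Wednesday: June 24, 1998.
Next Sunday: June 28, 1998.

June 28, 1998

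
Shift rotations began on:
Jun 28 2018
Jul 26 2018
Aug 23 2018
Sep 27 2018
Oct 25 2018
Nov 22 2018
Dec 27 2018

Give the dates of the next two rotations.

Jan 24 2019, Feb 28 2019

Gaps: 28, 28, 35, 28, 28, 35 days — a mix of 28 and 35. Every date is a Thursday.
Each is the 4th Thursday of its month.
4th Thursday of January 2019: Jan 24 2019.
February 2019 — 4th Thursday is Feb 28 2019.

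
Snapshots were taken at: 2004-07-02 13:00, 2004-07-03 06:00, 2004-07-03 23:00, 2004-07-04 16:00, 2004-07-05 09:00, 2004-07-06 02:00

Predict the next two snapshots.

The interval is a steady 17 hours (17, 17, 17, 17, 17).
2004-07-06 02:00 + 17 h = 2004-07-06 19:00.
2004-07-06 19:00 + 17 h = 2004-07-07 12:00.

2004-07-06 19:00, 2004-07-07 12:00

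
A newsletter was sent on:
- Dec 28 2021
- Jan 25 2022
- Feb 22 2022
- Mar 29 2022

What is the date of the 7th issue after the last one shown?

Every date is a Tuesday; gaps 28, 28, 35 days.
Each is the last Tuesday of its month (at least one falls on the 29th or later, ruling out '4th Tuesday').
Last Tuesday of April 2022: Apr 26 2022.
Last Tuesday of May 2022: May 31 2022.
Last Tuesday of June 2022: Jun 28 2022.
Last Tuesday of July 2022: Jul 26 2022.
August 2022 ends with Tuesday Aug 30 2022.
September 2022 ends with Tuesday Sep 27 2022.
October 2022 ends with Tuesday Oct 25 2022.

Oct 25 2022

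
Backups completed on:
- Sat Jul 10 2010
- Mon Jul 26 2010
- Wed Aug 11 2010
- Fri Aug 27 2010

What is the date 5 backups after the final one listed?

Mon Nov 15 2010

Every event comes 16 days after the last (16, 16, 16).
Fri Aug 27 2010 + 16 days = Sun Sep 12 2010.
Sun Sep 12 2010 + 16 days = Tue Sep 28 2010.
Tue Sep 28 2010 + 16 days = Thu Oct 14 2010.
Thu Oct 14 2010 + 16 days = Sat Oct 30 2010.
Sat Oct 30 2010 + 16 days = Mon Nov 15 2010.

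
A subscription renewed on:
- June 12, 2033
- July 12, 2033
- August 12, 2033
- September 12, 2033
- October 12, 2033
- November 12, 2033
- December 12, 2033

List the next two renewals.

January 12, 2034; February 12, 2034

Gaps: 30, 31, 31, 30, 31, 30 days — not constant. Every event is on the 12th of the month.
Pattern: the 12th of each month.
January 2034: January 12, 2034.
February 2034: February 12, 2034.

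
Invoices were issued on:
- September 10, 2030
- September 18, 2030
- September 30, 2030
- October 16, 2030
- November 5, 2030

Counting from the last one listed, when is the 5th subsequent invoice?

The spacing grows by 4 each time: 8, 12, 16, 20 days.
Next gap: 24 days. November 5, 2030 + 24 days = November 29, 2030.
Next gap: 28 days. November 29, 2030 + 28 days = December 27, 2030.
Next gap: 32 days. December 27, 2030 + 32 days = January 28, 2031.
Next gap: 36 days. January 28, 2031 + 36 days = March 5, 2031.
Next gap: 40 days. March 5, 2031 + 40 days = April 14, 2031.

April 14, 2031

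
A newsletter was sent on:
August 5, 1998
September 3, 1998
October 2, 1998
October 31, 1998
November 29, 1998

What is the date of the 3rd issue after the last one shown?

February 24, 1999

Gaps between consecutive events: 29, 29, 29, 29 days — a constant 29-day interval.
November 29, 1998 + 29 days = December 28, 1998.
December 28, 1998 + 29 days = January 26, 1999.
January 26, 1999 + 29 days = February 24, 1999.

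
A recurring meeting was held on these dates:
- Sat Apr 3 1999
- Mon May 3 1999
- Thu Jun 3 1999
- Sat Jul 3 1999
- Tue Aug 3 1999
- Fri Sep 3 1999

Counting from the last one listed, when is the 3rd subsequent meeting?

Each date is the 3rd; the gaps (30, 31, 30, 31, 31) track the month lengths.
The rule is the 3rd of each month.
October 1999: Sun Oct 3 1999.
November 1999: Wed Nov 3 1999.
Next: December 1999 → Fri Dec 3 1999.

Fri Dec 3 1999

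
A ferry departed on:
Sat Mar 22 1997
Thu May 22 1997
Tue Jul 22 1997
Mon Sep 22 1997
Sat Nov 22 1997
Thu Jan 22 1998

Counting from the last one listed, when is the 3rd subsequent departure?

Wed Jul 22 1998

The day-of-month is always 22 (61, 61, 62, 61, 61 days between events).
So this recurs on the 22nd of every 2 months.
Next: March 1998 → Sun Mar 22 1998.
May 1998: Fri May 22 1998.
Next: July 1998 → Wed Jul 22 1998.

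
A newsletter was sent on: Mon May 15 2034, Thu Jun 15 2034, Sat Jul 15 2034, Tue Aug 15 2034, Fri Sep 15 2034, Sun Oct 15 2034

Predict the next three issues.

Wed Nov 15 2034, Fri Dec 15 2034, Mon Jan 15 2035

Each date is the 15th; the gaps (31, 30, 31, 31, 30) track the month lengths.
The rule is the 15th of each month.
Next: November 2034 → Wed Nov 15 2034.
Next: December 2034 → Fri Dec 15 2034.
Next: January 2035 → Mon Jan 15 2035.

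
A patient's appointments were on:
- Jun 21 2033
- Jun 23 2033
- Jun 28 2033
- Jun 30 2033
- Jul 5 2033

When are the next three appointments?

Jul 7 2033, Jul 12 2033, Jul 14 2033

The gap pattern 2, 5, 2, 5 repeats every 2 events.
These are the Tuesdays and Thursdays of each week.
The following Thursday is Jul 7 2033.
The following Tuesday is Jul 12 2033.
Next Thursday: Jul 14 2033.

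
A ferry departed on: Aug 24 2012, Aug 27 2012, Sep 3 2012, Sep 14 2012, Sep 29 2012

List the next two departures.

Gaps: 3, 7, 11, 15 days — each gap is 4 larger than the previous one.
Next gap: 19 days. Sep 29 2012 + 19 days = Oct 18 2012.
Next gap: 23 days. Oct 18 2012 + 23 days = Nov 10 2012.

Oct 18 2012, Nov 10 2012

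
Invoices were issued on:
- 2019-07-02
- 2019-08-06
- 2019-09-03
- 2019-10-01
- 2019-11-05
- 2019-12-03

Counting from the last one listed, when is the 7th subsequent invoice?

2020-07-07

These are Tuesdays at 28- or 35-day spacing (35, 28, 28, 35, 28).
The pattern: 1st Tuesday of the month.
1st Tuesday of January 2020: 2020-01-07.
1st Tuesday of February 2020: 2020-02-04.
March 2020 — 1st Tuesday is 2020-03-03.
April 2020 — 1st Tuesday is 2020-04-07.
May 2020 — 1st Tuesday is 2020-05-05.
June 2020 — 1st Tuesday is 2020-06-02.
1st Tuesday of July 2020: 2020-07-07.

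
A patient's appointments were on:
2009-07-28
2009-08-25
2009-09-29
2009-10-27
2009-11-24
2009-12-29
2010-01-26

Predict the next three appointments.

2010-02-23, 2010-03-30, 2010-04-27

These are Tuesdays with 28, 35, 28, 28, 35, 28-day gaps.
Each is the final Tuesday of its month — 2009-09-29 is past the 28th, so '4th Tuesday' doesn't fit.
February 2010 ends with Tuesday 2010-02-23.
March 2010 ends with Tuesday 2010-03-30.
April 2010 ends with Tuesday 2010-04-27.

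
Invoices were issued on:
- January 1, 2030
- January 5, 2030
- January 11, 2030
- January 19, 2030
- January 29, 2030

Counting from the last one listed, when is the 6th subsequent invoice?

May 11, 2030

The spacing grows by 2 each time: 4, 6, 8, 10 days.
Next gap: 12 days. January 29, 2030 + 12 days = February 10, 2030.
Next gap: 14 days. February 10, 2030 + 14 days = February 24, 2030.
Next gap: 16 days. February 24, 2030 + 16 days = March 12, 2030.
Next gap: 18 days. March 12, 2030 + 18 days = March 30, 2030.
Next gap: 20 days. March 30, 2030 + 20 days = April 19, 2030.
Next gap: 22 days. April 19, 2030 + 22 days = May 11, 2030.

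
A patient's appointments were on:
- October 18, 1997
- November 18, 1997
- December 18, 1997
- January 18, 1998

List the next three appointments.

February 18, 1998; March 18, 1998; April 18, 1998

Gaps: 31, 30, 31 days — not constant. Every event is on the 18th of the month.
Pattern: the 18th of each month.
February 1998: February 18, 1998.
Next: March 1998 → March 18, 1998.
April 1998: April 18, 1998.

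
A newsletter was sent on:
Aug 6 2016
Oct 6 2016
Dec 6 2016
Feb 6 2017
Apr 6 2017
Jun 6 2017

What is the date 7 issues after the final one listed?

Aug 6 2018

Gaps: 61, 61, 62, 59, 61 days — not constant. Every event is on the 6th of the month.
Pattern: the 6th of every 2 months.
August 2017: Aug 6 2017.
Next: October 2017 → Oct 6 2017.
Next: December 2017 → Dec 6 2017.
Next: February 2018 → Feb 6 2018.
April 2018: Apr 6 2018.
Next: June 2018 → Jun 6 2018.
Next: August 2018 → Aug 6 2018.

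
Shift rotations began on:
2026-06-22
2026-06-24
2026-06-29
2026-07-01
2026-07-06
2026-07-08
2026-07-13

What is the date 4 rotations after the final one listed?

Every event lands on a Monday or Wednesday (gaps cycle 2, 5, 2, 5, 2, 5).
So the schedule is: every Monday and Wednesday.
Next Wednesday: 2026-07-15.
Next Monday: 2026-07-20.
Next Wednesday: 2026-07-22.
Next Monday: 2026-07-27.

2026-07-27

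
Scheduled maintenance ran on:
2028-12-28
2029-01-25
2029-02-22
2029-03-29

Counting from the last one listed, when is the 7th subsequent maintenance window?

2029-10-25

Every date is a Thursday; gaps 28, 28, 35 days.
Each is the last Thursday of its month (at least one falls on the 29th or later, ruling out '4th Thursday').
Last Thursday of April 2029: 2029-04-26.
May 2029 ends with Thursday 2029-05-31.
Last Thursday of June 2029: 2029-06-28.
Last Thursday of July 2029: 2029-07-26.
August 2029 ends with Thursday 2029-08-30.
Last Thursday of September 2029: 2029-09-27.
October 2029 ends with Thursday 2029-10-25.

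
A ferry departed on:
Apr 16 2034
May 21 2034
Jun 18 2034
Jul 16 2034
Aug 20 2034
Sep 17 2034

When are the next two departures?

These are Sundays at 28- or 35-day spacing (35, 28, 28, 35, 28).
The pattern: 3rd Sunday of the month.
3rd Sunday of October 2034: Oct 15 2034.
November 2034 — 3rd Sunday is Nov 19 2034.

Oct 15 2034, Nov 19 2034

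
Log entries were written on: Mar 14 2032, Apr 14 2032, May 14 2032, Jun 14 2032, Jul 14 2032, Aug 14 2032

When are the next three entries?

Sep 14 2032, Oct 14 2032, Nov 14 2032

Gaps: 31, 30, 31, 30, 31 days — not constant. Every event is on the 14th of the month.
Pattern: the 14th of each month.
September 2032: Sep 14 2032.
Next: October 2032 → Oct 14 2032.
November 2032: Nov 14 2032.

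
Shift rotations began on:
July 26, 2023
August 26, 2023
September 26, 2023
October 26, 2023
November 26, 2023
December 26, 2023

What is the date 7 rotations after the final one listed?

The day-of-month is always 26 (31, 31, 30, 31, 30 days between events).
So this recurs on the 26th of each month.
Next: January 2024 → January 26, 2024.
Next: February 2024 → February 26, 2024.
March 2024: March 26, 2024.
Next: April 2024 → April 26, 2024.
Next: May 2024 → May 26, 2024.
Next: June 2024 → June 26, 2024.
Next: July 2024 → July 26, 2024.

July 26, 2024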